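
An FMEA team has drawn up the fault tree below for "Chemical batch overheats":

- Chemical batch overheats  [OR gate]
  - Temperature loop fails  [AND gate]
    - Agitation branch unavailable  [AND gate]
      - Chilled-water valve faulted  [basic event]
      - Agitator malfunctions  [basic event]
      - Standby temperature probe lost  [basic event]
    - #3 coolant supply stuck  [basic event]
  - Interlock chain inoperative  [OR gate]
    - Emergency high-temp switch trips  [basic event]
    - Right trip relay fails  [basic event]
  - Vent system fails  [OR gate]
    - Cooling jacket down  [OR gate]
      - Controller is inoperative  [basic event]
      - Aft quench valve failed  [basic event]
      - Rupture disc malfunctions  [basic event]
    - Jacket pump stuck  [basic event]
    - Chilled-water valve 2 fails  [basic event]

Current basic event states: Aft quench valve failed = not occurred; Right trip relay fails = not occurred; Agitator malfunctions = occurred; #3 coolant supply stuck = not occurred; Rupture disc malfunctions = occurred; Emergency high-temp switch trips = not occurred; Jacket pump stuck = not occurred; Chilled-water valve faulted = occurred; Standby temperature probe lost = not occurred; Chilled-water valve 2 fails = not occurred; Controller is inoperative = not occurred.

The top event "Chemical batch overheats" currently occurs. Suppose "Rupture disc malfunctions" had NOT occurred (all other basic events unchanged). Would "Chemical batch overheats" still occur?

Counterfactual: set "Rupture disc malfunctions" to not occurred.
Agitation branch unavailable [AND]: Chilled-water valve faulted=occurs, Agitator malfunctions=occurs, Standby temperature probe lost=not → not all inputs occur → does not occur.
Temperature loop fails [AND]: Agitation branch unavailable=not, #3 coolant supply stuck=not → not all inputs occur → does not occur.
Interlock chain inoperative [OR]: Emergency high-temp switch trips=not, Right trip relay fails=not → no input occurs → does not occur.
Cooling jacket down [OR]: Controller is inoperative=not, Aft quench valve failed=not, Rupture disc malfunctions=not → no input occurs → does not occur.
Vent system fails [OR]: Cooling jacket down=not, Jacket pump stuck=not, Chilled-water valve 2 fails=not → no input occurs → does not occur.
Chemical batch overheats [OR]: Temperature loop fails=not, Interlock chain inoperative=not, Vent system fails=not → no input occurs → does not occur.

No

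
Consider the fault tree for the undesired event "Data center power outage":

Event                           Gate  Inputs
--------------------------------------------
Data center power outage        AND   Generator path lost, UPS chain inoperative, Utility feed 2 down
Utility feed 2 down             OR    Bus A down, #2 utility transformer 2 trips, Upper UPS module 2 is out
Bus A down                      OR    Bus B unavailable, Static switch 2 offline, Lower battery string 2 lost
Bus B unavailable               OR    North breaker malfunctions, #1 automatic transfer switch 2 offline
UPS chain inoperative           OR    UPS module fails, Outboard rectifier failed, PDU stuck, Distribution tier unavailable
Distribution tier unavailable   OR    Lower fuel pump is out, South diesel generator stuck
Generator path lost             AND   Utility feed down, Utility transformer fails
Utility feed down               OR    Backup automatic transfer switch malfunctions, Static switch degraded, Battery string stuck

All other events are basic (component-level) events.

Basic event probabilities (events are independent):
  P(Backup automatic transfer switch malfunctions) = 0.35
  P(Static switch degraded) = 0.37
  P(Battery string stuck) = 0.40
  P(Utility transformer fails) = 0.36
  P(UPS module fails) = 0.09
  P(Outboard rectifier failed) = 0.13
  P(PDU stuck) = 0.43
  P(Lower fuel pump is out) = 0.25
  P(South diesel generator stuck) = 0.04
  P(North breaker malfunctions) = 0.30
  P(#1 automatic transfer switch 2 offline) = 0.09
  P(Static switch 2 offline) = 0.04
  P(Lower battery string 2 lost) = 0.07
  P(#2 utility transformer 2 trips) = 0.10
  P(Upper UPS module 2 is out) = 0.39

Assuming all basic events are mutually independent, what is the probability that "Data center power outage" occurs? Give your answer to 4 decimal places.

P(Utility feed down) [OR] = 1 − (1−0.35) × (1−0.37) × (1−0.40) = 0.754300
P(Generator path lost) [AND] = 0.754300 × 0.36 = 0.271548
P(Distribution tier unavailable) [OR] = 1 − (1−0.25) × (1−0.04) = 0.280000
P(UPS chain inoperative) [OR] = 1 − (1−0.09) × (1−0.13) × (1−0.43) × (1−0.280000) = 0.675086
P(Bus B unavailable) [OR] = 1 − (1−0.30) × (1−0.09) = 0.363000
P(Bus A down) [OR] = 1 − (1−0.363000) × (1−0.04) × (1−0.07) = 0.431286
P(Utility feed 2 down) [OR] = 1 − (1−0.431286) × (1−0.10) × (1−0.39) = 0.687776
P(Data center power outage) [AND] = 0.271548 × 0.675086 × 0.687776 = 0.126082
Rounded to 4 decimal places: P(Data center power outage) ≈ 0.1261.

0.1261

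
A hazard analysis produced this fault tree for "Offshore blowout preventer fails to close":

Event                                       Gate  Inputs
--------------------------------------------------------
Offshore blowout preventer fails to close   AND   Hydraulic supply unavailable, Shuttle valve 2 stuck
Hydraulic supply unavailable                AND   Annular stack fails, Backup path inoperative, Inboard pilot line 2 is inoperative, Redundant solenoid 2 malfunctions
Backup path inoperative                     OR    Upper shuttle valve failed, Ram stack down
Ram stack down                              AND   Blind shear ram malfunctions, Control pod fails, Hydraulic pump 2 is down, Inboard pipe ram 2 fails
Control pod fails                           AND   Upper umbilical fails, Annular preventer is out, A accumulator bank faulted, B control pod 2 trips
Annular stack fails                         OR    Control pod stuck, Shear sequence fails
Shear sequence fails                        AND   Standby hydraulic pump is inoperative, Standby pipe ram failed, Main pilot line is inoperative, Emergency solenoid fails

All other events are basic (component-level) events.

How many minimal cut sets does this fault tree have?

4

Shear sequence fails [AND]: one cut set from each child combined → 1 × 1 × 1 × 1 = 1 cut set(s).
Annular stack fails [OR]: union of children's cut sets → 2 cut set(s).
Control pod fails [AND]: one cut set from each child combined → 1 × 1 × 1 × 1 = 1 cut set(s).
Ram stack down [AND]: one cut set from each child combined → 1 × 1 × 1 × 1 = 1 cut set(s).
Backup path inoperative [OR]: union of children's cut sets → 2 cut set(s).
Hydraulic supply unavailable [AND]: one cut set from each child combined → 2 × 2 × 1 × 1 = 4 cut set(s).
Offshore blowout preventer fails to close [AND]: one cut set from each child combined → 4 × 1 = 4 cut set(s).
Minimal cut sets: {Control pod stuck, Inboard pilot line 2 is inoperative, Redundant solenoid 2 malfunctions, Shuttle valve 2 stuck, Upper shuttle valve failed}; {A accumulator bank faulted, Annular preventer is out, B control pod 2 trips, Blind shear ram malfunctions, Control pod stuck, Hydraulic pump 2 is down, Inboard pilot line 2 is inoperative, Inboard pipe ram 2 fails, Redundant solenoid 2 malfunctions, Shuttle valve 2 stuck, Upper umbilical fails}; {Emergency solenoid fails, Inboard pilot line 2 is inoperative, Main pilot line is inoperative, Redundant solenoid 2 malfunctions, Shuttle valve 2 stuck, Standby hydraulic pump is inoperative, Standby pipe ram failed, Upper shuttle valve failed}; {A accumulator bank faulted, Annular preventer is out, B control pod 2 trips, Blind shear ram malfunctions, Emergency solenoid fails, Hydraulic pump 2 is down, Inboard pilot line 2 is inoperative, Inboard pipe ram 2 fails, Main pilot line is inoperative, Redundant solenoid 2 malfunctions, Shuttle valve 2 stuck, Standby hydraulic pump is inoperative, Standby pipe ram failed, Upper umbilical fails}.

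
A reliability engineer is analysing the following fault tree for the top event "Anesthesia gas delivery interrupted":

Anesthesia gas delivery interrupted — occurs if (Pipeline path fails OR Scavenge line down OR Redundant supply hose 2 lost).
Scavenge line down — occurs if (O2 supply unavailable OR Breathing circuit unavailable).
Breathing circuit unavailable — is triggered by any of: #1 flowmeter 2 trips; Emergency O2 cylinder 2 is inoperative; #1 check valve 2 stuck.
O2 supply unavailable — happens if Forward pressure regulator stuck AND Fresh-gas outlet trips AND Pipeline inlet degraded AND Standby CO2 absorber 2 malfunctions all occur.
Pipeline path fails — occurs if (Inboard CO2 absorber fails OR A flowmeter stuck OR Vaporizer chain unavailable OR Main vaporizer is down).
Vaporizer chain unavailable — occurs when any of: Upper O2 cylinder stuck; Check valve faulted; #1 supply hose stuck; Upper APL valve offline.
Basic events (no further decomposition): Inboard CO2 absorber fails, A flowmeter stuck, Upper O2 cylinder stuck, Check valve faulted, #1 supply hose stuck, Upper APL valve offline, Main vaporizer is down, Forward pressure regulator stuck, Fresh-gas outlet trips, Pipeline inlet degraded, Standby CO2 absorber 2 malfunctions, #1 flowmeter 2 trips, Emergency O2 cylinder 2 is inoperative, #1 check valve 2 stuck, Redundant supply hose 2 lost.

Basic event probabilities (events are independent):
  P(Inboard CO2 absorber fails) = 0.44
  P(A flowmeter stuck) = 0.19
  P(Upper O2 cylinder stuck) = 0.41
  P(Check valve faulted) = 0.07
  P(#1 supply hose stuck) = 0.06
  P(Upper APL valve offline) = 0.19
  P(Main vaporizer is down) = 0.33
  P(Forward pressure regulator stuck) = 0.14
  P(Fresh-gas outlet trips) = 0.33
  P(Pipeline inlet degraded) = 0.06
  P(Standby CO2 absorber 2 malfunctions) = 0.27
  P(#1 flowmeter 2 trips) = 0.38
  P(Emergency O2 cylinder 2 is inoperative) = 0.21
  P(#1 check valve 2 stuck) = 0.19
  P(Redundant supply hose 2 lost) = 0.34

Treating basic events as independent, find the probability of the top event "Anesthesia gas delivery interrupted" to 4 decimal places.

0.9668

P(Vaporizer chain unavailable) [OR] = 1 − (1−0.41) × (1−0.07) × (1−0.06) × (1−0.19) = 0.582220
P(Pipeline path fails) [OR] = 1 − (1−0.44) × (1−0.19) × (1−0.582220) × (1−0.33) = 0.873032
P(O2 supply unavailable) [AND] = 0.14 × 0.33 × 0.06 × 0.27 = 0.000748
P(Breathing circuit unavailable) [OR] = 1 − (1−0.38) × (1−0.21) × (1−0.19) = 0.603262
P(Scavenge line down) [OR] = 1 − (1−0.000748) × (1−0.603262) = 0.603559
P(Anesthesia gas delivery interrupted) [OR] = 1 − (1−0.873032) × (1−0.603559) × (1−0.34) = 0.966779
Rounded to 4 decimal places: P(Anesthesia gas delivery interrupted) ≈ 0.9668.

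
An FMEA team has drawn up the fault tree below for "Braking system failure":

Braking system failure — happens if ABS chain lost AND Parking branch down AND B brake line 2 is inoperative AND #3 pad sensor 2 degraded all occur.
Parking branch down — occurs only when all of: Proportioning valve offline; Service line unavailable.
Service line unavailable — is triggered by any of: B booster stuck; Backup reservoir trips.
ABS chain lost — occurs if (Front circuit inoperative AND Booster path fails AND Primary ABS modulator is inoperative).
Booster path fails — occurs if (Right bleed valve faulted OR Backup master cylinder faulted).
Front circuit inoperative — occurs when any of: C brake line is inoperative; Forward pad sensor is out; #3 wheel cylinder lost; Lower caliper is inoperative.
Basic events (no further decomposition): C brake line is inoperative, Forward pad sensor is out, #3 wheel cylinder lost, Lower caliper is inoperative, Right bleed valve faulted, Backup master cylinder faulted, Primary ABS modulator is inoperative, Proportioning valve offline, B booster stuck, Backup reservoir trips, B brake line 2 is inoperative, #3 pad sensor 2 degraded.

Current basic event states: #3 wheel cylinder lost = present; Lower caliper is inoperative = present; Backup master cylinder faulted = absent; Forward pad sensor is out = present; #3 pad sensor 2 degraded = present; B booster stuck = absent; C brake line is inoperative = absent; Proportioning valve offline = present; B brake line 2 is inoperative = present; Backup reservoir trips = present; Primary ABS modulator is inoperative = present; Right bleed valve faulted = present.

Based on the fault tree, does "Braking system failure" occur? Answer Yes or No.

Front circuit inoperative [OR]: C brake line is inoperative=not, Forward pad sensor is out=occurs, #3 wheel cylinder lost=occurs, Lower caliper is inoperative=occurs → at least one input occurs → occurs.
Booster path fails [OR]: Right bleed valve faulted=occurs, Backup master cylinder faulted=not → at least one input occurs → occurs.
ABS chain lost [AND]: Front circuit inoperative=occurs, Booster path fails=occurs, Primary ABS modulator is inoperative=occurs → all inputs occur → occurs.
Service line unavailable [OR]: B booster stuck=not, Backup reservoir trips=occurs → at least one input occurs → occurs.
Parking branch down [AND]: Proportioning valve offline=occurs, Service line unavailable=occurs → all inputs occur → occurs.
Braking system failure [AND]: ABS chain lost=occurs, Parking branch down=occurs, B brake line 2 is inoperative=occurs, #3 pad sensor 2 degraded=occurs → all inputs occur → occurs.

Yes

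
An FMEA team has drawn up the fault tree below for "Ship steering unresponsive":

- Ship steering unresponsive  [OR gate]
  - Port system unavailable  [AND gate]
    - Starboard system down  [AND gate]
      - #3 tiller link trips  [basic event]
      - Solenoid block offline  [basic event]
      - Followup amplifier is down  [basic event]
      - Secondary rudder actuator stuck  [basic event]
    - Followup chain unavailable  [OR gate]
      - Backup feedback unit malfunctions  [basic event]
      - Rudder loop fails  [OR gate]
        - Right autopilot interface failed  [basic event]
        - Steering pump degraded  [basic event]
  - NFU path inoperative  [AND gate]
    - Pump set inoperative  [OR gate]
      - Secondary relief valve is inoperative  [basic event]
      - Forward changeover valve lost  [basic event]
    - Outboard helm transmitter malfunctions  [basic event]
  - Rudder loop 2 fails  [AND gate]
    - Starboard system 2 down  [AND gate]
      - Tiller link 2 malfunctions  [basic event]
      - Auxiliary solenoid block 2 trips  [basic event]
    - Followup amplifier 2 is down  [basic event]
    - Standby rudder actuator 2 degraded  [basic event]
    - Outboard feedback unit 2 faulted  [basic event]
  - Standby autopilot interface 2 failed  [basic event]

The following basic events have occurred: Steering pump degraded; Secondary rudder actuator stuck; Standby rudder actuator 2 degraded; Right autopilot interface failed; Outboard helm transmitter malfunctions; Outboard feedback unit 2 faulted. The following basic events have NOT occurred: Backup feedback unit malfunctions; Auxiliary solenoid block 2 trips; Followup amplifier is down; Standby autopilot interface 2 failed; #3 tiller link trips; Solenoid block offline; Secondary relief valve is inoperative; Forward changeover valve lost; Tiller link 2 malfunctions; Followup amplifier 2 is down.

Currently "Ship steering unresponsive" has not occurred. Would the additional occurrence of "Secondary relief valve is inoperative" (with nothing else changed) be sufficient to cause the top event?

Yes

Counterfactual: set "Secondary relief valve is inoperative" to occurred.
Starboard system down [AND]: #3 tiller link trips=not, Solenoid block offline=not, Followup amplifier is down=not, Secondary rudder actuator stuck=occurs → not all inputs occur → does not occur.
Rudder loop fails [OR]: Right autopilot interface failed=occurs, Steering pump degraded=occurs → at least one input occurs → occurs.
Followup chain unavailable [OR]: Backup feedback unit malfunctions=not, Rudder loop fails=occurs → at least one input occurs → occurs.
Port system unavailable [AND]: Starboard system down=not, Followup chain unavailable=occurs → not all inputs occur → does not occur.
Pump set inoperative [OR]: Secondary relief valve is inoperative=occurs, Forward changeover valve lost=not → at least one input occurs → occurs.
NFU path inoperative [AND]: Pump set inoperative=occurs, Outboard helm transmitter malfunctions=occurs → all inputs occur → occurs.
Starboard system 2 down [AND]: Tiller link 2 malfunctions=not, Auxiliary solenoid block 2 trips=not → not all inputs occur → does not occur.
Rudder loop 2 fails [AND]: Starboard system 2 down=not, Followup amplifier 2 is down=not, Standby rudder actuator 2 degraded=occurs, Outboard feedback unit 2 faulted=occurs → not all inputs occur → does not occur.
Ship steering unresponsive [OR]: Port system unavailable=not, NFU path inoperative=occurs, Rudder loop 2 fails=not, Standby autopilot interface 2 failed=not → at least one input occurs → occurs.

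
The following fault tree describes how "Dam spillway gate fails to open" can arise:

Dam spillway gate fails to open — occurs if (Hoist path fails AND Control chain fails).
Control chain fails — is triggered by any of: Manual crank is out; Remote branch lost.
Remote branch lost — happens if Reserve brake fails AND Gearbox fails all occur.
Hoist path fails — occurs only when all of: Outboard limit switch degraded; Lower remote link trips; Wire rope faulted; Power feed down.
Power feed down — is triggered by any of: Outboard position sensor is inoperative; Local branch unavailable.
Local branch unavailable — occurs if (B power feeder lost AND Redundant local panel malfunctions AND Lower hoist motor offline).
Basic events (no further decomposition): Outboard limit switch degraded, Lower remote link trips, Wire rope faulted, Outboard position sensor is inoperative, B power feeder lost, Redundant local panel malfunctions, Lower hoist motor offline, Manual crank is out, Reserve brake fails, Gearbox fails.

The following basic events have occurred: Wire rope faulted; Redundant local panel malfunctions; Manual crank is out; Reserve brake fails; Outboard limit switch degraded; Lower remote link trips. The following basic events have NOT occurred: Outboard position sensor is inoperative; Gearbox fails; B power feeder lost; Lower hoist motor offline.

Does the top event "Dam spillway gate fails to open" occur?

No

Local branch unavailable [AND]: B power feeder lost=not, Redundant local panel malfunctions=occurs, Lower hoist motor offline=not → not all inputs occur → does not occur.
Power feed down [OR]: Outboard position sensor is inoperative=not, Local branch unavailable=not → no input occurs → does not occur.
Hoist path fails [AND]: Outboard limit switch degraded=occurs, Lower remote link trips=occurs, Wire rope faulted=occurs, Power feed down=not → not all inputs occur → does not occur.
Remote branch lost [AND]: Reserve brake fails=occurs, Gearbox fails=not → not all inputs occur → does not occur.
Control chain fails [OR]: Manual crank is out=occurs, Remote branch lost=not → at least one input occurs → occurs.
Dam spillway gate fails to open [AND]: Hoist path fails=not, Control chain fails=occurs → not all inputs occur → does not occur.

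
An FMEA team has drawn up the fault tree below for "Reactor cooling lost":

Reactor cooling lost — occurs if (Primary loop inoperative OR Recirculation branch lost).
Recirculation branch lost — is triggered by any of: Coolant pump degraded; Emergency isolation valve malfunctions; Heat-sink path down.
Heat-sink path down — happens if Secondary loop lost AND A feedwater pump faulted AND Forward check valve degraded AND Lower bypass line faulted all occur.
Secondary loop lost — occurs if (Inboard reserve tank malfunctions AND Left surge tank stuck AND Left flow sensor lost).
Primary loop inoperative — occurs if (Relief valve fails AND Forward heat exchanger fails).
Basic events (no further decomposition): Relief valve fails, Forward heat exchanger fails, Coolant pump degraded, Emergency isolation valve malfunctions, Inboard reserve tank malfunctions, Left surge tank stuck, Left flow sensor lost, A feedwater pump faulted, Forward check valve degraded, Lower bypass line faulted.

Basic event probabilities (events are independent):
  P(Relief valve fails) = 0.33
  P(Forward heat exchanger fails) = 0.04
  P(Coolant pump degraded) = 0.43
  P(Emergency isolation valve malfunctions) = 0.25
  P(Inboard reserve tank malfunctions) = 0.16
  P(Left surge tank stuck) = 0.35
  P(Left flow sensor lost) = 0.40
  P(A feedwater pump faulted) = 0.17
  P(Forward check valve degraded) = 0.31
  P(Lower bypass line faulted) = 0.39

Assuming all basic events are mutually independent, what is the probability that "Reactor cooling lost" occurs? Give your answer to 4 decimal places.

P(Primary loop inoperative) [AND] = 0.33 × 0.04 = 0.013200
P(Secondary loop lost) [AND] = 0.16 × 0.35 × 0.40 = 0.022400
P(Heat-sink path down) [AND] = 0.022400 × 0.17 × 0.31 × 0.39 = 0.000460
P(Recirculation branch lost) [OR] = 1 − (1−0.43) × (1−0.25) × (1−0.000460) = 0.572697
P(Reactor cooling lost) [OR] = 1 − (1−0.013200) × (1−0.572697) = 0.578337
Rounded to 4 decimal places: P(Reactor cooling lost) ≈ 0.5783.

0.5783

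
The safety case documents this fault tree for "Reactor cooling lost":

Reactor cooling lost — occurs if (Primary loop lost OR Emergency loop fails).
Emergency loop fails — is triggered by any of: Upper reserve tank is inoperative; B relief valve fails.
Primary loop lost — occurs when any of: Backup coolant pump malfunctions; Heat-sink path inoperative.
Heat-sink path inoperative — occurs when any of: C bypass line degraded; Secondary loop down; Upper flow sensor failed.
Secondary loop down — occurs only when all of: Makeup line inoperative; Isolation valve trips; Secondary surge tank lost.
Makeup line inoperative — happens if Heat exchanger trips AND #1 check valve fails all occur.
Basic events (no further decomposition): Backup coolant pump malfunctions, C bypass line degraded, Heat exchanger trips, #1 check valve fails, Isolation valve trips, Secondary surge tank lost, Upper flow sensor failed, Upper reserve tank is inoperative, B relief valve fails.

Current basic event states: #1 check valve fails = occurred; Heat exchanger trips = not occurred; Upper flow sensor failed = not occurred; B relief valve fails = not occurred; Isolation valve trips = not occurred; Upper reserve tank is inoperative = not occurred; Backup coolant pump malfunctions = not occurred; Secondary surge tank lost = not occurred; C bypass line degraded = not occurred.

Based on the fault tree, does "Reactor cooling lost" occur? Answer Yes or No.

Makeup line inoperative [AND]: Heat exchanger trips=not, #1 check valve fails=occurs → not all inputs occur → does not occur.
Secondary loop down [AND]: Makeup line inoperative=not, Isolation valve trips=not, Secondary surge tank lost=not → not all inputs occur → does not occur.
Heat-sink path inoperative [OR]: C bypass line degraded=not, Secondary loop down=not, Upper flow sensor failed=not → no input occurs → does not occur.
Primary loop lost [OR]: Backup coolant pump malfunctions=not, Heat-sink path inoperative=not → no input occurs → does not occur.
Emergency loop fails [OR]: Upper reserve tank is inoperative=not, B relief valve fails=not → no input occurs → does not occur.
Reactor cooling lost [OR]: Primary loop lost=not, Emergency loop fails=not → no input occurs → does not occur.

No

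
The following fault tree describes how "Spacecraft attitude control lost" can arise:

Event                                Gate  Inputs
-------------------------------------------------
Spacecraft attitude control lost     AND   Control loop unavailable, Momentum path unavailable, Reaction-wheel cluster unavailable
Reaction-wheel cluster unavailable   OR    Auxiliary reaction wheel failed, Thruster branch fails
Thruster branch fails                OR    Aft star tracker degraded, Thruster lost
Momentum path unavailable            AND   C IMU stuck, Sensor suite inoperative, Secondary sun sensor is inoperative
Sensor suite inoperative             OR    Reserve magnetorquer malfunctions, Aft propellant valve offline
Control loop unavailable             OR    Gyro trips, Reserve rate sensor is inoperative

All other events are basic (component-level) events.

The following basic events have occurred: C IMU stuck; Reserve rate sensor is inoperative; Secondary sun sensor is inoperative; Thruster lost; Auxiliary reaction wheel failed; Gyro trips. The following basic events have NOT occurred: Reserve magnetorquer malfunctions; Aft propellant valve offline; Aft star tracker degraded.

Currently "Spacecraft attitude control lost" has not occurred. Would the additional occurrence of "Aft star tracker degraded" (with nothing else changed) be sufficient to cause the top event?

No

Counterfactual: set "Aft star tracker degraded" to occurred.
Control loop unavailable [OR]: Gyro trips=occurs, Reserve rate sensor is inoperative=occurs → at least one input occurs → occurs.
Sensor suite inoperative [OR]: Reserve magnetorquer malfunctions=not, Aft propellant valve offline=not → no input occurs → does not occur.
Momentum path unavailable [AND]: C IMU stuck=occurs, Sensor suite inoperative=not, Secondary sun sensor is inoperative=occurs → not all inputs occur → does not occur.
Thruster branch fails [OR]: Aft star tracker degraded=occurs, Thruster lost=occurs → at least one input occurs → occurs.
Reaction-wheel cluster unavailable [OR]: Auxiliary reaction wheel failed=occurs, Thruster branch fails=occurs → at least one input occurs → occurs.
Spacecraft attitude control lost [AND]: Control loop unavailable=occurs, Momentum path unavailable=not, Reaction-wheel cluster unavailable=occurs → not all inputs occur → does not occur.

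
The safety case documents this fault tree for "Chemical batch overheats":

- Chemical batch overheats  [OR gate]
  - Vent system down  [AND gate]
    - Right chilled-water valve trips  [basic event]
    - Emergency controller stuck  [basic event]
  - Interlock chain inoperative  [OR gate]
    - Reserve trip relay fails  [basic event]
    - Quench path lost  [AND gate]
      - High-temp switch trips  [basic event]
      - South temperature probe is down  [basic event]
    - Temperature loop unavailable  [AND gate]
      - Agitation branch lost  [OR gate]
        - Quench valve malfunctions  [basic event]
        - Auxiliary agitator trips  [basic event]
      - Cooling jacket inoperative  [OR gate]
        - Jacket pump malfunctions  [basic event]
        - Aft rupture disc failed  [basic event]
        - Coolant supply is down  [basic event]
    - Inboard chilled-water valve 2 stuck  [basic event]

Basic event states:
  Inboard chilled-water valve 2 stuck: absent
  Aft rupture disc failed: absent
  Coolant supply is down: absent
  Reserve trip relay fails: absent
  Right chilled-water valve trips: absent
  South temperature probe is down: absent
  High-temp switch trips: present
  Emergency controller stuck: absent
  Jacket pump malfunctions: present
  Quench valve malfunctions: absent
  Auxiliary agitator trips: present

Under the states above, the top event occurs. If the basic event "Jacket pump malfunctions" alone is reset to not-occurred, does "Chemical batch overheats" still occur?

No

Counterfactual: set "Jacket pump malfunctions" to not occurred.
Vent system down [AND]: Right chilled-water valve trips=not, Emergency controller stuck=not → not all inputs occur → does not occur.
Quench path lost [AND]: High-temp switch trips=occurs, South temperature probe is down=not → not all inputs occur → does not occur.
Agitation branch lost [OR]: Quench valve malfunctions=not, Auxiliary agitator trips=occurs → at least one input occurs → occurs.
Cooling jacket inoperative [OR]: Jacket pump malfunctions=not, Aft rupture disc failed=not, Coolant supply is down=not → no input occurs → does not occur.
Temperature loop unavailable [AND]: Agitation branch lost=occurs, Cooling jacket inoperative=not → not all inputs occur → does not occur.
Interlock chain inoperative [OR]: Reserve trip relay fails=not, Quench path lost=not, Temperature loop unavailable=not, Inboard chilled-water valve 2 stuck=not → no input occurs → does not occur.
Chemical batch overheats [OR]: Vent system down=not, Interlock chain inoperative=not → no input occurs → does not occur.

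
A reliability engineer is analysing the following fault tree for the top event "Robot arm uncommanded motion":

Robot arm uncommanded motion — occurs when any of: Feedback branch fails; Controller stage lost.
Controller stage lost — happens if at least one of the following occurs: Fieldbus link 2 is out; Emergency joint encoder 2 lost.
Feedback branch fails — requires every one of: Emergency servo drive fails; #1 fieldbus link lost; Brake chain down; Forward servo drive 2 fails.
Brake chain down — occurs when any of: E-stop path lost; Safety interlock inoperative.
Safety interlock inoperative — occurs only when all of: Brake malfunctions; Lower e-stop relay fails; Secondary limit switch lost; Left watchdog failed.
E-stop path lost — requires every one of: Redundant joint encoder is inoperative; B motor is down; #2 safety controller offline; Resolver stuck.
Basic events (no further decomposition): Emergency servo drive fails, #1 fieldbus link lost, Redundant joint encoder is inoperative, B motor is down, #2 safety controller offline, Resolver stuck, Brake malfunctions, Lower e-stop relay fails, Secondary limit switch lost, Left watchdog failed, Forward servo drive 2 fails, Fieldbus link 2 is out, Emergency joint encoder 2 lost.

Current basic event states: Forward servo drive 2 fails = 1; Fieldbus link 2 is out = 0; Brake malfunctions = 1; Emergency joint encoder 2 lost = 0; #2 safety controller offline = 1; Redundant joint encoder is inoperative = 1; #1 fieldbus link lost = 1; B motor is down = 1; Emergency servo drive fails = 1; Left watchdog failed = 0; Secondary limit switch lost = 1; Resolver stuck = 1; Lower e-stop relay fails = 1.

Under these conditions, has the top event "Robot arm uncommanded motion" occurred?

E-stop path lost [AND]: Redundant joint encoder is inoperative=occurs, B motor is down=occurs, #2 safety controller offline=occurs, Resolver stuck=occurs → all inputs occur → occurs.
Safety interlock inoperative [AND]: Brake malfunctions=occurs, Lower e-stop relay fails=occurs, Secondary limit switch lost=occurs, Left watchdog failed=not → not all inputs occur → does not occur.
Brake chain down [OR]: E-stop path lost=occurs, Safety interlock inoperative=not → at least one input occurs → occurs.
Feedback branch fails [AND]: Emergency servo drive fails=occurs, #1 fieldbus link lost=occurs, Brake chain down=occurs, Forward servo drive 2 fails=occurs → all inputs occur → occurs.
Controller stage lost [OR]: Fieldbus link 2 is out=not, Emergency joint encoder 2 lost=not → no input occurs → does not occur.
Robot arm uncommanded motion [OR]: Feedback branch fails=occurs, Controller stage lost=not → at least one input occurs → occurs.

Yes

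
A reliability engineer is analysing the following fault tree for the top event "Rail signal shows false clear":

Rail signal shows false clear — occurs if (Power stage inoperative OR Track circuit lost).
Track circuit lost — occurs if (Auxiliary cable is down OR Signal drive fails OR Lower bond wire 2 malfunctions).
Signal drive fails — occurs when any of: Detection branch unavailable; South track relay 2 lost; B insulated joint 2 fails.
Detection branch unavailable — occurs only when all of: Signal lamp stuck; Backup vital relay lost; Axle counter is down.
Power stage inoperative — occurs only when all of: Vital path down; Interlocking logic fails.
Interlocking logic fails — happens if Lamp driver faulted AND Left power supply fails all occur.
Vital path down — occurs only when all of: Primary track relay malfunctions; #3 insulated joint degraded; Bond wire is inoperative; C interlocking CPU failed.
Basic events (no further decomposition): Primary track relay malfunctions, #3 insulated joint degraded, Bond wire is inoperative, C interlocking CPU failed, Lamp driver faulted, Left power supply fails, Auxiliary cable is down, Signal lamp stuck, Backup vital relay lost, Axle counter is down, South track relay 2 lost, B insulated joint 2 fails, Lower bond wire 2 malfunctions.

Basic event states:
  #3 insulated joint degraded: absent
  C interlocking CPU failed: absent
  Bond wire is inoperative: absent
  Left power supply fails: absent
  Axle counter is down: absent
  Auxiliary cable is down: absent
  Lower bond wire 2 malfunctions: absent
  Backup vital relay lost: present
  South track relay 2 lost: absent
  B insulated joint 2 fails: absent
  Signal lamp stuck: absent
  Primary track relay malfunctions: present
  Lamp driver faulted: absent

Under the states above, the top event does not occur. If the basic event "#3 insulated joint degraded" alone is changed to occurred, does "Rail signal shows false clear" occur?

Counterfactual: set "#3 insulated joint degraded" to occurred.
Vital path down [AND]: Primary track relay malfunctions=occurs, #3 insulated joint degraded=occurs, Bond wire is inoperative=not, C interlocking CPU failed=not → not all inputs occur → does not occur.
Interlocking logic fails [AND]: Lamp driver faulted=not, Left power supply fails=not → not all inputs occur → does not occur.
Power stage inoperative [AND]: Vital path down=not, Interlocking logic fails=not → not all inputs occur → does not occur.
Detection branch unavailable [AND]: Signal lamp stuck=not, Backup vital relay lost=occurs, Axle counter is down=not → not all inputs occur → does not occur.
Signal drive fails [OR]: Detection branch unavailable=not, South track relay 2 lost=not, B insulated joint 2 fails=not → no input occurs → does not occur.
Track circuit lost [OR]: Auxiliary cable is down=not, Signal drive fails=not, Lower bond wire 2 malfunctions=not → no input occurs → does not occur.
Rail signal shows false clear [OR]: Power stage inoperative=not, Track circuit lost=not → no input occurs → does not occur.

No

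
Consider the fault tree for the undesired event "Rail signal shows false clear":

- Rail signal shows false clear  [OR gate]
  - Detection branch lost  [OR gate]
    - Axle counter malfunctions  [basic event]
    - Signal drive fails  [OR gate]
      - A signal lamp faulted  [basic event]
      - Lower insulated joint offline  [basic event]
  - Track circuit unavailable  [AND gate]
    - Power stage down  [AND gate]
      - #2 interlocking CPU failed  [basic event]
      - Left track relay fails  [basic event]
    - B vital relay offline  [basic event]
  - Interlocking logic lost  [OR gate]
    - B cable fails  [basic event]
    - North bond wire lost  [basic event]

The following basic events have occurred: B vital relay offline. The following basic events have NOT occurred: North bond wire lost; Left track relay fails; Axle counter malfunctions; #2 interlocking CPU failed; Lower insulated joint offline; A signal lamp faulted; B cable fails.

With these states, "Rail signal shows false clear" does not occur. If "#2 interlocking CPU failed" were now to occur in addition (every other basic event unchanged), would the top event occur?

Counterfactual: set "#2 interlocking CPU failed" to occurred.
Signal drive fails [OR]: A signal lamp faulted=not, Lower insulated joint offline=not → no input occurs → does not occur.
Detection branch lost [OR]: Axle counter malfunctions=not, Signal drive fails=not → no input occurs → does not occur.
Power stage down [AND]: #2 interlocking CPU failed=occurs, Left track relay fails=not → not all inputs occur → does not occur.
Track circuit unavailable [AND]: Power stage down=not, B vital relay offline=occurs → not all inputs occur → does not occur.
Interlocking logic lost [OR]: B cable fails=not, North bond wire lost=not → no input occurs → does not occur.
Rail signal shows false clear [OR]: Detection branch lost=not, Track circuit unavailable=not, Interlocking logic lost=not → no input occurs → does not occur.

No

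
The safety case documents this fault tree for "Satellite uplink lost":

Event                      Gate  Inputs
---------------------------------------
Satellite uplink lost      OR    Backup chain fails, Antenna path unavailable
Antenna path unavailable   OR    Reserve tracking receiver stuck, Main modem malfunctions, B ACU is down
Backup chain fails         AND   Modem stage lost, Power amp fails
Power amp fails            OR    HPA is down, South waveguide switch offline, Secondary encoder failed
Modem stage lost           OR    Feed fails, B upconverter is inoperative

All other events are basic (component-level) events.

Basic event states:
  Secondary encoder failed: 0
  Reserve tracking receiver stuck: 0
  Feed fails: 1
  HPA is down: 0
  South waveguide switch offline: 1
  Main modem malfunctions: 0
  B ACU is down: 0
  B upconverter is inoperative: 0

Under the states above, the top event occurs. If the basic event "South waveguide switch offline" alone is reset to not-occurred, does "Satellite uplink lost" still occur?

Counterfactual: set "South waveguide switch offline" to not occurred.
Modem stage lost [OR]: Feed fails=occurs, B upconverter is inoperative=not → at least one input occurs → occurs.
Power amp fails [OR]: HPA is down=not, South waveguide switch offline=not, Secondary encoder failed=not → no input occurs → does not occur.
Backup chain fails [AND]: Modem stage lost=occurs, Power amp fails=not → not all inputs occur → does not occur.
Antenna path unavailable [OR]: Reserve tracking receiver stuck=not, Main modem malfunctions=not, B ACU is down=not → no input occurs → does not occur.
Satellite uplink lost [OR]: Backup chain fails=not, Antenna path unavailable=not → no input occurs → does not occur.

No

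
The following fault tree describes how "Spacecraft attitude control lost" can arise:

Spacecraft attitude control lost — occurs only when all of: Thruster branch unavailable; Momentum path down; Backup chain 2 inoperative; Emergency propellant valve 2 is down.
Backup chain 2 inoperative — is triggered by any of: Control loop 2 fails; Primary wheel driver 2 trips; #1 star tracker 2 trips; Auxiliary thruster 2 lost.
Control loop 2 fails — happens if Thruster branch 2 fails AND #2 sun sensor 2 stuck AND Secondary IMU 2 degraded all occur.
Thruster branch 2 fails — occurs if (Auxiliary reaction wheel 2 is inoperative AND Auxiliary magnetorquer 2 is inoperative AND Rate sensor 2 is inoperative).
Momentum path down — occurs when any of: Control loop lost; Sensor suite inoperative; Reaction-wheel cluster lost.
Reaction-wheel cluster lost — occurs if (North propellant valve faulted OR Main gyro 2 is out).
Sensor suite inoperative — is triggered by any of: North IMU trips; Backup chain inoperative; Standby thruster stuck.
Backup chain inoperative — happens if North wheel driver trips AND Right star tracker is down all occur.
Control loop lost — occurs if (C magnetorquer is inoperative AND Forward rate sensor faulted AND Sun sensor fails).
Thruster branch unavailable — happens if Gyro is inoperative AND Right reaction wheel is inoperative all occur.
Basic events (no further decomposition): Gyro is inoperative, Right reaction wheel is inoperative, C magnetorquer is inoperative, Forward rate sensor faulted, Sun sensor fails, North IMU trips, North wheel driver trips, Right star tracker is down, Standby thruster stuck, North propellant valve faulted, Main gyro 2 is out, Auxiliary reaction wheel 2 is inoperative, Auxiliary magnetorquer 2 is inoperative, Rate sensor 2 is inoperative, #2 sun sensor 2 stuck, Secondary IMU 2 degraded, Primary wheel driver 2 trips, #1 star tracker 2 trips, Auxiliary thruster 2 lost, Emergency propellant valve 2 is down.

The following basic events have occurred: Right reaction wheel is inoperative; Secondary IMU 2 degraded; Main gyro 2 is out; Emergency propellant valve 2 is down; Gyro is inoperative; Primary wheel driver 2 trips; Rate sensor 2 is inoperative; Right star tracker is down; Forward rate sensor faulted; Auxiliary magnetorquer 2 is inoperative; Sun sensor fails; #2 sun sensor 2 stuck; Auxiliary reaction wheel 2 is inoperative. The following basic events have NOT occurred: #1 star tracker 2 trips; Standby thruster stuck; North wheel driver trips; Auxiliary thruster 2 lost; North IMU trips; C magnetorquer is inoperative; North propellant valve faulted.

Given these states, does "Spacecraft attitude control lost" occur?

Thruster branch unavailable [AND]: Gyro is inoperative=occurs, Right reaction wheel is inoperative=occurs → all inputs occur → occurs.
Control loop lost [AND]: C magnetorquer is inoperative=not, Forward rate sensor faulted=occurs, Sun sensor fails=occurs → not all inputs occur → does not occur.
Backup chain inoperative [AND]: North wheel driver trips=not, Right star tracker is down=occurs → not all inputs occur → does not occur.
Sensor suite inoperative [OR]: North IMU trips=not, Backup chain inoperative=not, Standby thruster stuck=not → no input occurs → does not occur.
Reaction-wheel cluster lost [OR]: North propellant valve faulted=not, Main gyro 2 is out=occurs → at least one input occurs → occurs.
Momentum path down [OR]: Control loop lost=not, Sensor suite inoperative=not, Reaction-wheel cluster lost=occurs → at least one input occurs → occurs.
Thruster branch 2 fails [AND]: Auxiliary reaction wheel 2 is inoperative=occurs, Auxiliary magnetorquer 2 is inoperative=occurs, Rate sensor 2 is inoperative=occurs → all inputs occur → occurs.
Control loop 2 fails [AND]: Thruster branch 2 fails=occurs, #2 sun sensor 2 stuck=occurs, Secondary IMU 2 degraded=occurs → all inputs occur → occurs.
Backup chain 2 inoperative [OR]: Control loop 2 fails=occurs, Primary wheel driver 2 trips=occurs, #1 star tracker 2 trips=not, Auxiliary thruster 2 lost=not → at least one input occurs → occurs.
Spacecraft attitude control lost [AND]: Thruster branch unavailable=occurs, Momentum path down=occurs, Backup chain 2 inoperative=occurs, Emergency propellant valve 2 is down=occurs → all inputs occur → occurs.

Yes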